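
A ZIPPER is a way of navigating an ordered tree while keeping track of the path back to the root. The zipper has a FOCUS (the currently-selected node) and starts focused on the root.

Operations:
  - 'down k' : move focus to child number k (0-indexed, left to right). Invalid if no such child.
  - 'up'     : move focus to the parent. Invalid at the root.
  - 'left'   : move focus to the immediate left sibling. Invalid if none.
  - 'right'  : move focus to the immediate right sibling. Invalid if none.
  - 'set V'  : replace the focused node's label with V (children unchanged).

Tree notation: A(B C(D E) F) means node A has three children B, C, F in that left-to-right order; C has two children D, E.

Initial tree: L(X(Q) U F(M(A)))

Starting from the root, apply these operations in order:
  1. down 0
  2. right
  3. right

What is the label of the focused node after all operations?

Answer: F

Derivation:
Step 1 (down 0): focus=X path=0 depth=1 children=['Q'] left=[] right=['U', 'F'] parent=L
Step 2 (right): focus=U path=1 depth=1 children=[] left=['X'] right=['F'] parent=L
Step 3 (right): focus=F path=2 depth=1 children=['M'] left=['X', 'U'] right=[] parent=L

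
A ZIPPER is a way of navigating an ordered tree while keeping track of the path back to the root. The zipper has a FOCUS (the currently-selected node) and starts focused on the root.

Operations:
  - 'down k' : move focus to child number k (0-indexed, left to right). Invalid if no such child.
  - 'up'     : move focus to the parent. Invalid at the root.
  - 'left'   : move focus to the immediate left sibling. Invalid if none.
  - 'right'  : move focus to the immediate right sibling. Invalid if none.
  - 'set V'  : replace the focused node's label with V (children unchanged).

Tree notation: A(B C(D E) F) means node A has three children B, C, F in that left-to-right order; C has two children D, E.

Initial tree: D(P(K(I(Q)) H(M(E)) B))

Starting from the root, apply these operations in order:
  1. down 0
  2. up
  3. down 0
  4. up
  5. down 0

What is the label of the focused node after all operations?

Answer: P

Derivation:
Step 1 (down 0): focus=P path=0 depth=1 children=['K', 'H', 'B'] left=[] right=[] parent=D
Step 2 (up): focus=D path=root depth=0 children=['P'] (at root)
Step 3 (down 0): focus=P path=0 depth=1 children=['K', 'H', 'B'] left=[] right=[] parent=D
Step 4 (up): focus=D path=root depth=0 children=['P'] (at root)
Step 5 (down 0): focus=P path=0 depth=1 children=['K', 'H', 'B'] left=[] right=[] parent=D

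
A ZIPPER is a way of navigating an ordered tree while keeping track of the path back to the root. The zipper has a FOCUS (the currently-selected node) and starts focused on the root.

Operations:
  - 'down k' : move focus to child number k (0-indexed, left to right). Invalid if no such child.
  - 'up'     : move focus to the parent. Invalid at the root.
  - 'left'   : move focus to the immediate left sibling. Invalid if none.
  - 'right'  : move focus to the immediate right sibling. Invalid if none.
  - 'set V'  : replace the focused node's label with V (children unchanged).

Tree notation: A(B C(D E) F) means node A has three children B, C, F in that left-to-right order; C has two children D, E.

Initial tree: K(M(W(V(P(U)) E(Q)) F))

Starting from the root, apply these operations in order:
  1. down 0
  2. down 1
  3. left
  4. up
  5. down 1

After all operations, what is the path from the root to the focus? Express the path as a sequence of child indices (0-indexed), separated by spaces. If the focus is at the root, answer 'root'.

Answer: 0 1

Derivation:
Step 1 (down 0): focus=M path=0 depth=1 children=['W', 'F'] left=[] right=[] parent=K
Step 2 (down 1): focus=F path=0/1 depth=2 children=[] left=['W'] right=[] parent=M
Step 3 (left): focus=W path=0/0 depth=2 children=['V', 'E'] left=[] right=['F'] parent=M
Step 4 (up): focus=M path=0 depth=1 children=['W', 'F'] left=[] right=[] parent=K
Step 5 (down 1): focus=F path=0/1 depth=2 children=[] left=['W'] right=[] parent=M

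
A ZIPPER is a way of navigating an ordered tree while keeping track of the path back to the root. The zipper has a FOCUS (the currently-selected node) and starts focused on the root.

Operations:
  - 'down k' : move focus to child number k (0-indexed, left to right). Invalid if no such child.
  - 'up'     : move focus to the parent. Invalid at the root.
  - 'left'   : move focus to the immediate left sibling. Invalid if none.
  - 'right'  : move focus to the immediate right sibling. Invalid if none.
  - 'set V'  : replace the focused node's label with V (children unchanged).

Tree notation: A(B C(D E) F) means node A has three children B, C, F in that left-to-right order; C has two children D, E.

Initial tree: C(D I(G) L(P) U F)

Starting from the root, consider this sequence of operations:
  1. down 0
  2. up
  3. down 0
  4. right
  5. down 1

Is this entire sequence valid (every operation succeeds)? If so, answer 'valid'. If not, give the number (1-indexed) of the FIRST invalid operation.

Step 1 (down 0): focus=D path=0 depth=1 children=[] left=[] right=['I', 'L', 'U', 'F'] parent=C
Step 2 (up): focus=C path=root depth=0 children=['D', 'I', 'L', 'U', 'F'] (at root)
Step 3 (down 0): focus=D path=0 depth=1 children=[] left=[] right=['I', 'L', 'U', 'F'] parent=C
Step 4 (right): focus=I path=1 depth=1 children=['G'] left=['D'] right=['L', 'U', 'F'] parent=C
Step 5 (down 1): INVALID

Answer: 5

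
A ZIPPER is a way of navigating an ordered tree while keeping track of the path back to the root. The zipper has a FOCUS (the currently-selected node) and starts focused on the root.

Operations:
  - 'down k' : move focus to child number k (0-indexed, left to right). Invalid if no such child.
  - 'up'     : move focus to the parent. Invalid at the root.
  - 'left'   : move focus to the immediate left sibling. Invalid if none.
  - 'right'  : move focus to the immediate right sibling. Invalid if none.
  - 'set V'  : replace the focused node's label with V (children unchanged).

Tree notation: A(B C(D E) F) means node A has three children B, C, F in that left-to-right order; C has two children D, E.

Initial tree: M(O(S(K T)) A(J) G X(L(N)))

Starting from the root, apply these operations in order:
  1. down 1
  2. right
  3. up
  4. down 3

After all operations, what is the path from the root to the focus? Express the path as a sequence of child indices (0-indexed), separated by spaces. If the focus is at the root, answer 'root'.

Answer: 3

Derivation:
Step 1 (down 1): focus=A path=1 depth=1 children=['J'] left=['O'] right=['G', 'X'] parent=M
Step 2 (right): focus=G path=2 depth=1 children=[] left=['O', 'A'] right=['X'] parent=M
Step 3 (up): focus=M path=root depth=0 children=['O', 'A', 'G', 'X'] (at root)
Step 4 (down 3): focus=X path=3 depth=1 children=['L'] left=['O', 'A', 'G'] right=[] parent=M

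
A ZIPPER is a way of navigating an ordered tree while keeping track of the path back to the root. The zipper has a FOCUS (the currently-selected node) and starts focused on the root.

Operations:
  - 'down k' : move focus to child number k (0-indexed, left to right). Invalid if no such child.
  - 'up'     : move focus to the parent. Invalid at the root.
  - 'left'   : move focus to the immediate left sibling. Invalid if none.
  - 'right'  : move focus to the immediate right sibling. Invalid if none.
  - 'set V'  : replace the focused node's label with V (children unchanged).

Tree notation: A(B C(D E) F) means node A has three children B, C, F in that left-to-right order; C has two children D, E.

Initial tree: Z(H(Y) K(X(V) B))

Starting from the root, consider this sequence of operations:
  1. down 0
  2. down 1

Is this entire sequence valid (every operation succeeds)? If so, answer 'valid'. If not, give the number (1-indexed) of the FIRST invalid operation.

Step 1 (down 0): focus=H path=0 depth=1 children=['Y'] left=[] right=['K'] parent=Z
Step 2 (down 1): INVALID

Answer: 2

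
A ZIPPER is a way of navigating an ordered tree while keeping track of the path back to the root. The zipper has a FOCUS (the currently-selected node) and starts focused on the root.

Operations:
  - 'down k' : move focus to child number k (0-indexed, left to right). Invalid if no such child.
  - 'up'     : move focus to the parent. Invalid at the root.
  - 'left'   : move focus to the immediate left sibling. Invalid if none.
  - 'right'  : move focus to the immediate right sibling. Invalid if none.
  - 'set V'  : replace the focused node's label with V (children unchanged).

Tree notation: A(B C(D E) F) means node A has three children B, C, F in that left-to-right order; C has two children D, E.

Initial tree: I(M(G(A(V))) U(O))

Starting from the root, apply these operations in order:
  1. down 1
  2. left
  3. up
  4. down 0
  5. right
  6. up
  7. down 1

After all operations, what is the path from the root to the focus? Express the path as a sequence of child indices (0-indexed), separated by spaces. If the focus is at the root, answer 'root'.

Answer: 1

Derivation:
Step 1 (down 1): focus=U path=1 depth=1 children=['O'] left=['M'] right=[] parent=I
Step 2 (left): focus=M path=0 depth=1 children=['G'] left=[] right=['U'] parent=I
Step 3 (up): focus=I path=root depth=0 children=['M', 'U'] (at root)
Step 4 (down 0): focus=M path=0 depth=1 children=['G'] left=[] right=['U'] parent=I
Step 5 (right): focus=U path=1 depth=1 children=['O'] left=['M'] right=[] parent=I
Step 6 (up): focus=I path=root depth=0 children=['M', 'U'] (at root)
Step 7 (down 1): focus=U path=1 depth=1 children=['O'] left=['M'] right=[] parent=I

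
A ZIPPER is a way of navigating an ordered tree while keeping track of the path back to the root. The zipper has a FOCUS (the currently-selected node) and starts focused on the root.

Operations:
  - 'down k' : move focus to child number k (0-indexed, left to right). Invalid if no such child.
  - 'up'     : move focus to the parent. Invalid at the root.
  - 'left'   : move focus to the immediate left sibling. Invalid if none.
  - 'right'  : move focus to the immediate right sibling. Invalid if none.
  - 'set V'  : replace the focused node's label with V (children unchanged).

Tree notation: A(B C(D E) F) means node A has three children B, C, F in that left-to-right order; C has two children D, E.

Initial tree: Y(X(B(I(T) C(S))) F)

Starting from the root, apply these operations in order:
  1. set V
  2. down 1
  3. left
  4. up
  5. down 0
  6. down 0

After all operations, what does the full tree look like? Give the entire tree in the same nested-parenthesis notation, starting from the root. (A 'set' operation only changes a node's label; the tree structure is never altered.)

Answer: V(X(B(I(T) C(S))) F)

Derivation:
Step 1 (set V): focus=V path=root depth=0 children=['X', 'F'] (at root)
Step 2 (down 1): focus=F path=1 depth=1 children=[] left=['X'] right=[] parent=V
Step 3 (left): focus=X path=0 depth=1 children=['B'] left=[] right=['F'] parent=V
Step 4 (up): focus=V path=root depth=0 children=['X', 'F'] (at root)
Step 5 (down 0): focus=X path=0 depth=1 children=['B'] left=[] right=['F'] parent=V
Step 6 (down 0): focus=B path=0/0 depth=2 children=['I', 'C'] left=[] right=[] parent=X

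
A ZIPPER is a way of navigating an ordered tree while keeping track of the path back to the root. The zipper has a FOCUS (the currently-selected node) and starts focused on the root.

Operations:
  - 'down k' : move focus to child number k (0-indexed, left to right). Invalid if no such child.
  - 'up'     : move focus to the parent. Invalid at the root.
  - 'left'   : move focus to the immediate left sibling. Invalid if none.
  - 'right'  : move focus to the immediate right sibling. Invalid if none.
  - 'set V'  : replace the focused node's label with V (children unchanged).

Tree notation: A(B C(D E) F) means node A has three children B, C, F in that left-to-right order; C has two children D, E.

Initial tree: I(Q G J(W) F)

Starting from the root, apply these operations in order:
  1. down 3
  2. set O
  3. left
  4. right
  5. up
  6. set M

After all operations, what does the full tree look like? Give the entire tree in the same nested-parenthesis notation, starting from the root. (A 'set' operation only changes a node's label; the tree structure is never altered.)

Step 1 (down 3): focus=F path=3 depth=1 children=[] left=['Q', 'G', 'J'] right=[] parent=I
Step 2 (set O): focus=O path=3 depth=1 children=[] left=['Q', 'G', 'J'] right=[] parent=I
Step 3 (left): focus=J path=2 depth=1 children=['W'] left=['Q', 'G'] right=['O'] parent=I
Step 4 (right): focus=O path=3 depth=1 children=[] left=['Q', 'G', 'J'] right=[] parent=I
Step 5 (up): focus=I path=root depth=0 children=['Q', 'G', 'J', 'O'] (at root)
Step 6 (set M): focus=M path=root depth=0 children=['Q', 'G', 'J', 'O'] (at root)

Answer: M(Q G J(W) O)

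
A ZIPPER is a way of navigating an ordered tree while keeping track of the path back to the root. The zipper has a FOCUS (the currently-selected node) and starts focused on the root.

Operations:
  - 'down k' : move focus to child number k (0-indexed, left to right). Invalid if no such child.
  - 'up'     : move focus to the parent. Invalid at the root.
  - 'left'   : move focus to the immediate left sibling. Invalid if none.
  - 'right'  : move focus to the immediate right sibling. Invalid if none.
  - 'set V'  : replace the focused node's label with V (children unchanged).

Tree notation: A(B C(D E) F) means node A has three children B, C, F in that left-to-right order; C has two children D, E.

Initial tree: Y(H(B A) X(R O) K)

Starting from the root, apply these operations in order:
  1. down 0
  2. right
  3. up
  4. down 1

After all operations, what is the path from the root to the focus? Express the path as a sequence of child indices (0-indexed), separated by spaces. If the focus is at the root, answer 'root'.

Step 1 (down 0): focus=H path=0 depth=1 children=['B', 'A'] left=[] right=['X', 'K'] parent=Y
Step 2 (right): focus=X path=1 depth=1 children=['R', 'O'] left=['H'] right=['K'] parent=Y
Step 3 (up): focus=Y path=root depth=0 children=['H', 'X', 'K'] (at root)
Step 4 (down 1): focus=X path=1 depth=1 children=['R', 'O'] left=['H'] right=['K'] parent=Y

Answer: 1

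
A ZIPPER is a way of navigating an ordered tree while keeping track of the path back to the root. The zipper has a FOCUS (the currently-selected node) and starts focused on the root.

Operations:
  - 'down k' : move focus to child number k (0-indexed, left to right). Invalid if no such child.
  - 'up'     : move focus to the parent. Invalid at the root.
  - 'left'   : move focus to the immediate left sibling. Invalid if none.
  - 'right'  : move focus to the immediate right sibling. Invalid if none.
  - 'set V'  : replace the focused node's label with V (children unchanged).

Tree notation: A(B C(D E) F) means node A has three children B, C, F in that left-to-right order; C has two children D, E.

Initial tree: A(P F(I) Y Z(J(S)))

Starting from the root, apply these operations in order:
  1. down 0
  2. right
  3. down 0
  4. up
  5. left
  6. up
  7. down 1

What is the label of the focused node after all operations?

Answer: F

Derivation:
Step 1 (down 0): focus=P path=0 depth=1 children=[] left=[] right=['F', 'Y', 'Z'] parent=A
Step 2 (right): focus=F path=1 depth=1 children=['I'] left=['P'] right=['Y', 'Z'] parent=A
Step 3 (down 0): focus=I path=1/0 depth=2 children=[] left=[] right=[] parent=F
Step 4 (up): focus=F path=1 depth=1 children=['I'] left=['P'] right=['Y', 'Z'] parent=A
Step 5 (left): focus=P path=0 depth=1 children=[] left=[] right=['F', 'Y', 'Z'] parent=A
Step 6 (up): focus=A path=root depth=0 children=['P', 'F', 'Y', 'Z'] (at root)
Step 7 (down 1): focus=F path=1 depth=1 children=['I'] left=['P'] right=['Y', 'Z'] parent=A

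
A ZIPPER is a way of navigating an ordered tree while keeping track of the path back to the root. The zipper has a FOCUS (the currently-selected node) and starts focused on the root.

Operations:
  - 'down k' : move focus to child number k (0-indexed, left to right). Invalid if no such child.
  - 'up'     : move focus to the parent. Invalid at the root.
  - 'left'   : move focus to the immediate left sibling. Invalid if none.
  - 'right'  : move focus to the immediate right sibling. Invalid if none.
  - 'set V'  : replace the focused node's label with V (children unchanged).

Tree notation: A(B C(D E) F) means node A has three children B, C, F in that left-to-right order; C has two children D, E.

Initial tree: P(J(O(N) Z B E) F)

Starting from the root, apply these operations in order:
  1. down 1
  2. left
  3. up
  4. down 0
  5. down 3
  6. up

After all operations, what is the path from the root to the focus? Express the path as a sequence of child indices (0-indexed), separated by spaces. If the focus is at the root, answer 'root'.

Step 1 (down 1): focus=F path=1 depth=1 children=[] left=['J'] right=[] parent=P
Step 2 (left): focus=J path=0 depth=1 children=['O', 'Z', 'B', 'E'] left=[] right=['F'] parent=P
Step 3 (up): focus=P path=root depth=0 children=['J', 'F'] (at root)
Step 4 (down 0): focus=J path=0 depth=1 children=['O', 'Z', 'B', 'E'] left=[] right=['F'] parent=P
Step 5 (down 3): focus=E path=0/3 depth=2 children=[] left=['O', 'Z', 'B'] right=[] parent=J
Step 6 (up): focus=J path=0 depth=1 children=['O', 'Z', 'B', 'E'] left=[] right=['F'] parent=P

Answer: 0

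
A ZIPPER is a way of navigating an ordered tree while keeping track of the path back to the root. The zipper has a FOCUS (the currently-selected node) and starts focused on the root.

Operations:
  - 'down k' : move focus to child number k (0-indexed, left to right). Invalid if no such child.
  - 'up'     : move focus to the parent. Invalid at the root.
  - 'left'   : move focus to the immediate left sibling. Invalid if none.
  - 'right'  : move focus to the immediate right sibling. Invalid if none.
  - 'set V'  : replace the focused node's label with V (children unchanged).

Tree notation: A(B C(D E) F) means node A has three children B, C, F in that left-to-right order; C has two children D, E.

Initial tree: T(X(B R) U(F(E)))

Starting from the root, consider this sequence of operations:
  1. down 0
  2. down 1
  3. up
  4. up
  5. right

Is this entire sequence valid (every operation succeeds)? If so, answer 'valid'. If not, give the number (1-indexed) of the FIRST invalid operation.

Step 1 (down 0): focus=X path=0 depth=1 children=['B', 'R'] left=[] right=['U'] parent=T
Step 2 (down 1): focus=R path=0/1 depth=2 children=[] left=['B'] right=[] parent=X
Step 3 (up): focus=X path=0 depth=1 children=['B', 'R'] left=[] right=['U'] parent=T
Step 4 (up): focus=T path=root depth=0 children=['X', 'U'] (at root)
Step 5 (right): INVALID

Answer: 5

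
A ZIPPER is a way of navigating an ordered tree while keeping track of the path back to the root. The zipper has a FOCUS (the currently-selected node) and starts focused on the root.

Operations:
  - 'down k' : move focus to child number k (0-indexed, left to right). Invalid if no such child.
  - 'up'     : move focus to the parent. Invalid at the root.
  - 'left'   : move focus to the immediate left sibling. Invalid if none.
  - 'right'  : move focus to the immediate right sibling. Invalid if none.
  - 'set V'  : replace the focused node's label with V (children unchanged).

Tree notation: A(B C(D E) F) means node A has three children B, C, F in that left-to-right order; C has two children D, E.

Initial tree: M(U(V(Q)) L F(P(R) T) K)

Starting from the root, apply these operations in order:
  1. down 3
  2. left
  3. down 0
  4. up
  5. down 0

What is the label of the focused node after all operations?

Step 1 (down 3): focus=K path=3 depth=1 children=[] left=['U', 'L', 'F'] right=[] parent=M
Step 2 (left): focus=F path=2 depth=1 children=['P', 'T'] left=['U', 'L'] right=['K'] parent=M
Step 3 (down 0): focus=P path=2/0 depth=2 children=['R'] left=[] right=['T'] parent=F
Step 4 (up): focus=F path=2 depth=1 children=['P', 'T'] left=['U', 'L'] right=['K'] parent=M
Step 5 (down 0): focus=P path=2/0 depth=2 children=['R'] left=[] right=['T'] parent=F

Answer: P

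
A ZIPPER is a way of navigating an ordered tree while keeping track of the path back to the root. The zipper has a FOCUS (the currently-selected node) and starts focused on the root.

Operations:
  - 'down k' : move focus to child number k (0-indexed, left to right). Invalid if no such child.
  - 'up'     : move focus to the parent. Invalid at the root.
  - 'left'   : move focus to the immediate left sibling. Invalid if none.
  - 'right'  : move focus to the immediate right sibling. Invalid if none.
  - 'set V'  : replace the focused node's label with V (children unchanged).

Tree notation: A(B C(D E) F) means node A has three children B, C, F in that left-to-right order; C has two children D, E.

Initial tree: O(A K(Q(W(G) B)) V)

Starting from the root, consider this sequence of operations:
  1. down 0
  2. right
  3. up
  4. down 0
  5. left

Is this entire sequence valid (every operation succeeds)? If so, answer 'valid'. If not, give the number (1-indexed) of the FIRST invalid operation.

Step 1 (down 0): focus=A path=0 depth=1 children=[] left=[] right=['K', 'V'] parent=O
Step 2 (right): focus=K path=1 depth=1 children=['Q'] left=['A'] right=['V'] parent=O
Step 3 (up): focus=O path=root depth=0 children=['A', 'K', 'V'] (at root)
Step 4 (down 0): focus=A path=0 depth=1 children=[] left=[] right=['K', 'V'] parent=O
Step 5 (left): INVALID

Answer: 5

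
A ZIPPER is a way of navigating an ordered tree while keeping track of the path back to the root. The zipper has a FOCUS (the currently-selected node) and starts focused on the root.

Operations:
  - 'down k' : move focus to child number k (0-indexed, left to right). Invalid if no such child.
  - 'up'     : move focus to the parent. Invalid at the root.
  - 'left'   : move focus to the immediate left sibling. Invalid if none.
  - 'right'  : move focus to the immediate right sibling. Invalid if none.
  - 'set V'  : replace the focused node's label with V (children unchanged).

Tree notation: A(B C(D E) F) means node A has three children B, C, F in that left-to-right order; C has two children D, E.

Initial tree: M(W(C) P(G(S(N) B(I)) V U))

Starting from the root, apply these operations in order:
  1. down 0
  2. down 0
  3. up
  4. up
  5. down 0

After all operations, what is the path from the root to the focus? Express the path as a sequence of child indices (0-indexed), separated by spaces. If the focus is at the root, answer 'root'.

Step 1 (down 0): focus=W path=0 depth=1 children=['C'] left=[] right=['P'] parent=M
Step 2 (down 0): focus=C path=0/0 depth=2 children=[] left=[] right=[] parent=W
Step 3 (up): focus=W path=0 depth=1 children=['C'] left=[] right=['P'] parent=M
Step 4 (up): focus=M path=root depth=0 children=['W', 'P'] (at root)
Step 5 (down 0): focus=W path=0 depth=1 children=['C'] left=[] right=['P'] parent=M

Answer: 0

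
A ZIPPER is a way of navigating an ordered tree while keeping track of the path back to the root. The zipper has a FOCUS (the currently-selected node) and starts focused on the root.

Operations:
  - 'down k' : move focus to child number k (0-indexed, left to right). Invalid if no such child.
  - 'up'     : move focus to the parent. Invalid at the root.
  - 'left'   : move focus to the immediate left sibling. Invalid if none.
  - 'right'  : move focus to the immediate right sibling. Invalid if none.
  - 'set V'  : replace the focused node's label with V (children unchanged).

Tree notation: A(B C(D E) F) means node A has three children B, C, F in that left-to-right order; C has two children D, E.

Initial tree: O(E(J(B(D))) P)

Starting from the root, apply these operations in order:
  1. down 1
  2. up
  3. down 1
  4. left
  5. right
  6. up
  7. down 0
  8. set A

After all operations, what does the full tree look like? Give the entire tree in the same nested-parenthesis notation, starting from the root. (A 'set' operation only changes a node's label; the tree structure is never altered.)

Answer: O(A(J(B(D))) P)

Derivation:
Step 1 (down 1): focus=P path=1 depth=1 children=[] left=['E'] right=[] parent=O
Step 2 (up): focus=O path=root depth=0 children=['E', 'P'] (at root)
Step 3 (down 1): focus=P path=1 depth=1 children=[] left=['E'] right=[] parent=O
Step 4 (left): focus=E path=0 depth=1 children=['J'] left=[] right=['P'] parent=O
Step 5 (right): focus=P path=1 depth=1 children=[] left=['E'] right=[] parent=O
Step 6 (up): focus=O path=root depth=0 children=['E', 'P'] (at root)
Step 7 (down 0): focus=E path=0 depth=1 children=['J'] left=[] right=['P'] parent=O
Step 8 (set A): focus=A path=0 depth=1 children=['J'] left=[] right=['P'] parent=O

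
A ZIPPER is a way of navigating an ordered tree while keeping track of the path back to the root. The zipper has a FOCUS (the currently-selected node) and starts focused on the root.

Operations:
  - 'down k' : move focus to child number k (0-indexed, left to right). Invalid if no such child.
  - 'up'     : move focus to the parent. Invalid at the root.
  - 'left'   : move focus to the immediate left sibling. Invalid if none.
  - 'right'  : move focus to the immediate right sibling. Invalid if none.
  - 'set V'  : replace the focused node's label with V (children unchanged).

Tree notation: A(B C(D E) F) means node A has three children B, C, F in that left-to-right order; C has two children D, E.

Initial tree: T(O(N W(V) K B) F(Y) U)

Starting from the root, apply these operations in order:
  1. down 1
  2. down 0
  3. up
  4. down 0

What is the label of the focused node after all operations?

Answer: Y

Derivation:
Step 1 (down 1): focus=F path=1 depth=1 children=['Y'] left=['O'] right=['U'] parent=T
Step 2 (down 0): focus=Y path=1/0 depth=2 children=[] left=[] right=[] parent=F
Step 3 (up): focus=F path=1 depth=1 children=['Y'] left=['O'] right=['U'] parent=T
Step 4 (down 0): focus=Y path=1/0 depth=2 children=[] left=[] right=[] parent=F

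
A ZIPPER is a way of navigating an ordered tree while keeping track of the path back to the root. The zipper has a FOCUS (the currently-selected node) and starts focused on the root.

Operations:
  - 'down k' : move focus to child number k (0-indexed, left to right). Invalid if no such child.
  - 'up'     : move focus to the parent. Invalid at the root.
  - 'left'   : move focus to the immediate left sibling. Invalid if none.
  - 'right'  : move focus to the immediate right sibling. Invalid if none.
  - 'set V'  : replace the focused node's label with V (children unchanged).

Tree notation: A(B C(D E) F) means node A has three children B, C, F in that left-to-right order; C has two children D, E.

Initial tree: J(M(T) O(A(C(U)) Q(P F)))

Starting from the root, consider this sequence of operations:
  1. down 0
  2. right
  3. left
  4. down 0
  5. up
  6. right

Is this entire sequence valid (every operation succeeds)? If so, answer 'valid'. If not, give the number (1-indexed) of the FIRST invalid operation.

Step 1 (down 0): focus=M path=0 depth=1 children=['T'] left=[] right=['O'] parent=J
Step 2 (right): focus=O path=1 depth=1 children=['A', 'Q'] left=['M'] right=[] parent=J
Step 3 (left): focus=M path=0 depth=1 children=['T'] left=[] right=['O'] parent=J
Step 4 (down 0): focus=T path=0/0 depth=2 children=[] left=[] right=[] parent=M
Step 5 (up): focus=M path=0 depth=1 children=['T'] left=[] right=['O'] parent=J
Step 6 (right): focus=O path=1 depth=1 children=['A', 'Q'] left=['M'] right=[] parent=J

Answer: valid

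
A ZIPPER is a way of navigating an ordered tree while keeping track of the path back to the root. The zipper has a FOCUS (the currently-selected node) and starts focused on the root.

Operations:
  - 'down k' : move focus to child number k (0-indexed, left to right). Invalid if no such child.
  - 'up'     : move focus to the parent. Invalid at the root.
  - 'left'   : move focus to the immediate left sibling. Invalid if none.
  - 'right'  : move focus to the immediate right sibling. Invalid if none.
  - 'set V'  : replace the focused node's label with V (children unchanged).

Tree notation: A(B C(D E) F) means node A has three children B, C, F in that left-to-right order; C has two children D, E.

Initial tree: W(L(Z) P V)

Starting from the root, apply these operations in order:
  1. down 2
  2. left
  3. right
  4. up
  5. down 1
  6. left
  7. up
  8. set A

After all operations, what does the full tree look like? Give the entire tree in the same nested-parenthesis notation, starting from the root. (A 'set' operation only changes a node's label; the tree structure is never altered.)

Answer: A(L(Z) P V)

Derivation:
Step 1 (down 2): focus=V path=2 depth=1 children=[] left=['L', 'P'] right=[] parent=W
Step 2 (left): focus=P path=1 depth=1 children=[] left=['L'] right=['V'] parent=W
Step 3 (right): focus=V path=2 depth=1 children=[] left=['L', 'P'] right=[] parent=W
Step 4 (up): focus=W path=root depth=0 children=['L', 'P', 'V'] (at root)
Step 5 (down 1): focus=P path=1 depth=1 children=[] left=['L'] right=['V'] parent=W
Step 6 (left): focus=L path=0 depth=1 children=['Z'] left=[] right=['P', 'V'] parent=W
Step 7 (up): focus=W path=root depth=0 children=['L', 'P', 'V'] (at root)
Step 8 (set A): focus=A path=root depth=0 children=['L', 'P', 'V'] (at root)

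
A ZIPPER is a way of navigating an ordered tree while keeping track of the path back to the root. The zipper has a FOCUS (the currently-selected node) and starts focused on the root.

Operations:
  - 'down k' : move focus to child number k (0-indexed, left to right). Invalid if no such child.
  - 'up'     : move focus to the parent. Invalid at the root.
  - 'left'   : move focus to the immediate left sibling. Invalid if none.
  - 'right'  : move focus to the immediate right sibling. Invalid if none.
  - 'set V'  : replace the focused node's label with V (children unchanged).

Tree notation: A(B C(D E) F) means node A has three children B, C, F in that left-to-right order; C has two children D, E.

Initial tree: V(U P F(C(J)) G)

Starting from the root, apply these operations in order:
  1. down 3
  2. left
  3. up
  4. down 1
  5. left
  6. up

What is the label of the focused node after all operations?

Step 1 (down 3): focus=G path=3 depth=1 children=[] left=['U', 'P', 'F'] right=[] parent=V
Step 2 (left): focus=F path=2 depth=1 children=['C'] left=['U', 'P'] right=['G'] parent=V
Step 3 (up): focus=V path=root depth=0 children=['U', 'P', 'F', 'G'] (at root)
Step 4 (down 1): focus=P path=1 depth=1 children=[] left=['U'] right=['F', 'G'] parent=V
Step 5 (left): focus=U path=0 depth=1 children=[] left=[] right=['P', 'F', 'G'] parent=V
Step 6 (up): focus=V path=root depth=0 children=['U', 'P', 'F', 'G'] (at root)

Answer: V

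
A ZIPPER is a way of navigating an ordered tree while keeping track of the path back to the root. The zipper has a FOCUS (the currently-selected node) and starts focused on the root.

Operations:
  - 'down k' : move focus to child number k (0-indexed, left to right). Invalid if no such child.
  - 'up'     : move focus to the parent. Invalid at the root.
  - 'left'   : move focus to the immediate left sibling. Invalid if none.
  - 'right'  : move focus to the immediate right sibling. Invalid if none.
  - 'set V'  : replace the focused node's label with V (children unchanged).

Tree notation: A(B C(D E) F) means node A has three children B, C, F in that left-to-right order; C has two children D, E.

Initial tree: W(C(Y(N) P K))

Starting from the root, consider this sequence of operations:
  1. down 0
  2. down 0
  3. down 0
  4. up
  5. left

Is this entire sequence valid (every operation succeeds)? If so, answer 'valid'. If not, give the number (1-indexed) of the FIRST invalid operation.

Step 1 (down 0): focus=C path=0 depth=1 children=['Y', 'P', 'K'] left=[] right=[] parent=W
Step 2 (down 0): focus=Y path=0/0 depth=2 children=['N'] left=[] right=['P', 'K'] parent=C
Step 3 (down 0): focus=N path=0/0/0 depth=3 children=[] left=[] right=[] parent=Y
Step 4 (up): focus=Y path=0/0 depth=2 children=['N'] left=[] right=['P', 'K'] parent=C
Step 5 (left): INVALID

Answer: 5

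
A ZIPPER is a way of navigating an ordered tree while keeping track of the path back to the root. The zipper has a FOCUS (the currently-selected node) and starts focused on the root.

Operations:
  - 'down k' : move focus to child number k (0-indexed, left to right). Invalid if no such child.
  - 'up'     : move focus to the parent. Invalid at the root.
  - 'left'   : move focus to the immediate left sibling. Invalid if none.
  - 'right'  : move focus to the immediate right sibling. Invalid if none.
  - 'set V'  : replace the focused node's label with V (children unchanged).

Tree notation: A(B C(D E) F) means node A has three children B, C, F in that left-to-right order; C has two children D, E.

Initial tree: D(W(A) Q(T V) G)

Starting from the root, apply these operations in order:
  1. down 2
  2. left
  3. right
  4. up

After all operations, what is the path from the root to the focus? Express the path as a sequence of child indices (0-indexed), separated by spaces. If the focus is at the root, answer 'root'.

Step 1 (down 2): focus=G path=2 depth=1 children=[] left=['W', 'Q'] right=[] parent=D
Step 2 (left): focus=Q path=1 depth=1 children=['T', 'V'] left=['W'] right=['G'] parent=D
Step 3 (right): focus=G path=2 depth=1 children=[] left=['W', 'Q'] right=[] parent=D
Step 4 (up): focus=D path=root depth=0 children=['W', 'Q', 'G'] (at root)

Answer: root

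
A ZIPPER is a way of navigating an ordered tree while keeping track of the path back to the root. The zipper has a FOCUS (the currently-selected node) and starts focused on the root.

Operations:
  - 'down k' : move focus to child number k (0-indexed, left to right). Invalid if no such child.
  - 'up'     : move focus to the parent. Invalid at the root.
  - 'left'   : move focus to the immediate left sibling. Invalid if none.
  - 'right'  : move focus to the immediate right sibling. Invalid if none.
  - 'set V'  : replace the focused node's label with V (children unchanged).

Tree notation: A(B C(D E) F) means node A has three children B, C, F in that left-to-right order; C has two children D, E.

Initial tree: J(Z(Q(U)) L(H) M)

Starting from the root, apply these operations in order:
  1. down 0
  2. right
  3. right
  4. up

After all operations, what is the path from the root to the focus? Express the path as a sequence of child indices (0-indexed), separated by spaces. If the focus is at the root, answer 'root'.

Answer: root

Derivation:
Step 1 (down 0): focus=Z path=0 depth=1 children=['Q'] left=[] right=['L', 'M'] parent=J
Step 2 (right): focus=L path=1 depth=1 children=['H'] left=['Z'] right=['M'] parent=J
Step 3 (right): focus=M path=2 depth=1 children=[] left=['Z', 'L'] right=[] parent=J
Step 4 (up): focus=J path=root depth=0 children=['Z', 'L', 'M'] (at root)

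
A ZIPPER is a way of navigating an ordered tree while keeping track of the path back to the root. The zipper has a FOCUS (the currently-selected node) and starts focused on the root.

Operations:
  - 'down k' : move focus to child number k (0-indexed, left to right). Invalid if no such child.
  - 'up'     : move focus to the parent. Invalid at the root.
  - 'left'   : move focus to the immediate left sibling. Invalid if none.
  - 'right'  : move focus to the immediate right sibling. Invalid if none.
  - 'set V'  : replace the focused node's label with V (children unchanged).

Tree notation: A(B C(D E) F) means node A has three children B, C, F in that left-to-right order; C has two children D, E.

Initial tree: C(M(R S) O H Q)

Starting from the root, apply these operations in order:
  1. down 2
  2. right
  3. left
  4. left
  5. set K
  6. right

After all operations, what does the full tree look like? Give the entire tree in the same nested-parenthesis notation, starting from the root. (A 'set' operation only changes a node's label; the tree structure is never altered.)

Answer: C(M(R S) K H Q)

Derivation:
Step 1 (down 2): focus=H path=2 depth=1 children=[] left=['M', 'O'] right=['Q'] parent=C
Step 2 (right): focus=Q path=3 depth=1 children=[] left=['M', 'O', 'H'] right=[] parent=C
Step 3 (left): focus=H path=2 depth=1 children=[] left=['M', 'O'] right=['Q'] parent=C
Step 4 (left): focus=O path=1 depth=1 children=[] left=['M'] right=['H', 'Q'] parent=C
Step 5 (set K): focus=K path=1 depth=1 children=[] left=['M'] right=['H', 'Q'] parent=C
Step 6 (right): focus=H path=2 depth=1 children=[] left=['M', 'K'] right=['Q'] parent=C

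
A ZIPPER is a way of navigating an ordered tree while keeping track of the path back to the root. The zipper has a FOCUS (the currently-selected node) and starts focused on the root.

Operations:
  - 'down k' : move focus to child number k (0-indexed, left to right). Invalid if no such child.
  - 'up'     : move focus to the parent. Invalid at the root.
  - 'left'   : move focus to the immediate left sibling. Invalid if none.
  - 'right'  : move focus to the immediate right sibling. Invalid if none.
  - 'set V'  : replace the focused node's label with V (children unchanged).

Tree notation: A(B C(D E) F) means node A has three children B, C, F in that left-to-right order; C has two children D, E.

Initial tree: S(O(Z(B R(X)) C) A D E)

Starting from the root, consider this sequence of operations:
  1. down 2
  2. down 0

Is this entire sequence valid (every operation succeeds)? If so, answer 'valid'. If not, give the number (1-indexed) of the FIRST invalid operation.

Step 1 (down 2): focus=D path=2 depth=1 children=[] left=['O', 'A'] right=['E'] parent=S
Step 2 (down 0): INVALID

Answer: 2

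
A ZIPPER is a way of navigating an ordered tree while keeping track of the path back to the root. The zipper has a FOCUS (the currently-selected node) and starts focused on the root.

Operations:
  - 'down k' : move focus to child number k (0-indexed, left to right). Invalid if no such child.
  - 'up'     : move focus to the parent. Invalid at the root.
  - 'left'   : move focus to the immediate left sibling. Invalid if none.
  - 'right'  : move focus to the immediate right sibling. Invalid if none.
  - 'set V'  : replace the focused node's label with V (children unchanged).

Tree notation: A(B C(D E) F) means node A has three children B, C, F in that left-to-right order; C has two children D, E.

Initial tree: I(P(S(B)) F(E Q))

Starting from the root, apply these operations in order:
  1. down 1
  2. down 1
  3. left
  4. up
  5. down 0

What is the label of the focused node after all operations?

Answer: E

Derivation:
Step 1 (down 1): focus=F path=1 depth=1 children=['E', 'Q'] left=['P'] right=[] parent=I
Step 2 (down 1): focus=Q path=1/1 depth=2 children=[] left=['E'] right=[] parent=F
Step 3 (left): focus=E path=1/0 depth=2 children=[] left=[] right=['Q'] parent=F
Step 4 (up): focus=F path=1 depth=1 children=['E', 'Q'] left=['P'] right=[] parent=I
Step 5 (down 0): focus=E path=1/0 depth=2 children=[] left=[] right=['Q'] parent=F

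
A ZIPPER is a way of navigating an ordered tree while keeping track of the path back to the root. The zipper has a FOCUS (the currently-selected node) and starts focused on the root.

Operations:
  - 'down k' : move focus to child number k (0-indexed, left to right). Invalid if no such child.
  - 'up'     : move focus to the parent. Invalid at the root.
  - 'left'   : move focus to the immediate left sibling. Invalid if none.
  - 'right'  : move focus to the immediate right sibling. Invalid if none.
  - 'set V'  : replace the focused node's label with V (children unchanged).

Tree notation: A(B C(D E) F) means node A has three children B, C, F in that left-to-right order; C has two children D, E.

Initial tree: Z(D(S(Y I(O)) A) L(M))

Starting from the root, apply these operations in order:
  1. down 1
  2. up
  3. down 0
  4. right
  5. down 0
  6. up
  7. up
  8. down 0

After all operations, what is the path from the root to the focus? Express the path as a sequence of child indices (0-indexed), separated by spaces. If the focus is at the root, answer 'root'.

Step 1 (down 1): focus=L path=1 depth=1 children=['M'] left=['D'] right=[] parent=Z
Step 2 (up): focus=Z path=root depth=0 children=['D', 'L'] (at root)
Step 3 (down 0): focus=D path=0 depth=1 children=['S', 'A'] left=[] right=['L'] parent=Z
Step 4 (right): focus=L path=1 depth=1 children=['M'] left=['D'] right=[] parent=Z
Step 5 (down 0): focus=M path=1/0 depth=2 children=[] left=[] right=[] parent=L
Step 6 (up): focus=L path=1 depth=1 children=['M'] left=['D'] right=[] parent=Z
Step 7 (up): focus=Z path=root depth=0 children=['D', 'L'] (at root)
Step 8 (down 0): focus=D path=0 depth=1 children=['S', 'A'] left=[] right=['L'] parent=Z

Answer: 0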